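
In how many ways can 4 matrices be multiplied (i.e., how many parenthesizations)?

This is counted by the nth Catalan number C_n. Here n = 4 - 1 = 3.
C_n = C(2n,n) - C(2n,n+1), so C_{3} = C(6,3) - C(6,4) = 20 - 15.

Final answer: C_{3} = 5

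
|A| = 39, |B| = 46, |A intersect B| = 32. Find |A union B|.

|A union B| = |A| + |B| - |A intersect B| = 39 + 46 - 32.

Final answer: 53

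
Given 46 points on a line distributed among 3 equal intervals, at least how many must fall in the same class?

By pigeonhole with 46 objects and 3 categories: ceiling(46/3).

Final answer: 16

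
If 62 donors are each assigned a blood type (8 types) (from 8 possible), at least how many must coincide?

There are 8 possible values for blood type (8 types). With 62 donors and 8 categories, by pigeonhole: ceiling(62/8).

Final answer: 8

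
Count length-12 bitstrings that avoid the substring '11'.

A valid string ends in 0 (append to any length-(n-1) valid string) or in 01 (append to any length-(n-2) valid string), so a(n) = a(n-1) + a(n-2) with a(1)=2, a(2)=3.
Building up term by term: a(1)=2, a(2)=3, a(3)=5, a(4)=8, a(5)=13, a(6)=21, a(7)=34, a(8)=55, a(9)=89, a(10)=144, a(11)=233, a(12)=377.

Final answer: 377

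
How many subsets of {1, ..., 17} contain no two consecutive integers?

Condition on whether n belongs to the subset: if not, any valid subset of {1, ..., n-1} works (a(n-1)); if so, n-1 is excluded and the rest is a valid subset of {1, ..., n-2} (a(n-2)). Hence a(n) = a(n-1) + a(n-2), a(1)=2, a(2)=3.
Building up term by term: a(1)=2, a(2)=3, a(3)=5, a(4)=8, a(5)=13, a(6)=21, a(7)=34, a(8)=55, a(9)=89, a(10)=144, a(11)=233, a(12)=377, a(13)=610, a(14)=987, a(15)=1597, a(16)=2584, a(17)=4181.

Final answer: 4181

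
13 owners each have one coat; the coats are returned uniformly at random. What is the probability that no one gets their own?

D(n) = (n-1)(D(n-1) + D(n-2)), D(0)=1, D(1)=0.
Building up: D(2)=1, D(3)=2, D(4)=9, D(5)=44, D(6)=265, D(7)=1854, D(8)=14833, D(9)=133496, D(10)=1334961, D(11)=14684570, D(12)=176214841, D(13)=2290792932.
Total arrangements: 13! = 6227020800.
Probability = D(13)/13! = 63633137/172972800.

Final answer: D(13)/13! = 2290792932/6227020800 = 0.367879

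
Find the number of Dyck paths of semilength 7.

Total monotonic paths to (7,7): C(14,7) = 3432.
A path is bad iff it touches y = x + 1; reflecting its initial segment maps bad paths bijectively onto all paths to (6,8), of which there are C(14,8) = 3003.
Valid Dyck paths: 3432 - 3003.
(This is the Catalan number C_{7}.)

Final answer: C_{7} = 429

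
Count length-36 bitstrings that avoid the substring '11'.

A valid string ends in 0 (append to any length-(n-1) valid string) or in 01 (append to any length-(n-2) valid string), so a(n) = a(n-1) + a(n-2) with a(1)=2, a(2)=3.
Building up term by term: a(1)=2, a(2)=3, a(3)=5, a(4)=8, a(5)=13, a(6)=21, a(7)=34, a(8)=55, a(9)=89, a(10)=144, a(11)=233, a(12)=377, a(13)=610, a(14)=987, a(15)=1597, a(16)=2584, a(17)=4181, a(18)=6765, a(19)=10946, a(20)=17711, a(21)=28657, a(22)=46368, a(23)=75025, a(24)=121393, a(25)=196418, a(26)=317811, a(27)=514229, a(28)=832040, a(29)=1346269, a(30)=2178309, a(31)=3524578, a(32)=5702887, a(33)=9227465, a(34)=14930352, a(35)=24157817, a(36)=39088169.

Final answer: 39088169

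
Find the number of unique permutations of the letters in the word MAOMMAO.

Letters (A:2, M:3, O:2). Total letters: 7.
Permutations = 7!/(3! x 2! x 2!).

Final answer: 210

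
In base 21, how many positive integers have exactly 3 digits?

In base 21, the leading digit has 20 choices (1..20); each of the remaining 2 digits has 21 choices.
Total: 20 x 21^2.

Final answer: 8820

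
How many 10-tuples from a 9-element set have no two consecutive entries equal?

First character: 9 choices. Each subsequent: 8 choices (must differ from the previous one).
Total: 9 x 8^9.

Final answer: 9 x 8^{9} = 1207959552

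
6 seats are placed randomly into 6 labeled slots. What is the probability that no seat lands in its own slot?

Use the recurrence D(n) = (n-1)(D(n-1) + D(n-2)) with D(0)=1, D(1)=0.
Building up: D(2)=1, D(3)=2, D(4)=9, D(5)=44, D(6)=265.
Total arrangements: 6! = 720.
Probability = D(6)/6! = 53/144.

Final answer: D(6)/6! = 265/720 = 0.368056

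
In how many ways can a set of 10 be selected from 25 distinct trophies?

C(25,10) = 25!/(10! x 15!).

Final answer: \binom{25}{10} = 3268760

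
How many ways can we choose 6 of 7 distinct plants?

C(7,6) = 7!/(6! x (7-6)!).

Final answer: C(7,6) = 7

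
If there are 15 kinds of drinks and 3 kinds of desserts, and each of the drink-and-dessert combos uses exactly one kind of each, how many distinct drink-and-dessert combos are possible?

By the multiplication principle: 15 x 3.

Final answer: 45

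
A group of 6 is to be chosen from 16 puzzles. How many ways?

C(16,6) = 16!/(6! x (16-6)!).

Final answer: C(16,6) = 8008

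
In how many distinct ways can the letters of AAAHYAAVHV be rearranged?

Letters (A:5, H:2, V:2, Y:1). Total letters: 10.
Permutations = 10!/(5! x 2! x 2!).

Final answer: 7560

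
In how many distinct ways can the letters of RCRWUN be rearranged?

Letters (C:1, N:1, R:2, U:1, W:1). Total letters: 6.
Permutations = 6!/(2!).

Final answer: 360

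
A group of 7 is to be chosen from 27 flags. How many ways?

C(27,7) = 27!/(7! x 20!).

Final answer: \binom{27}{7} = 888030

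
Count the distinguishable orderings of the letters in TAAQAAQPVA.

Letters (A:5, P:1, Q:2, T:1, V:1). Total letters: 10.
Permutations = 10!/(5! x 2!).

Final answer: 15120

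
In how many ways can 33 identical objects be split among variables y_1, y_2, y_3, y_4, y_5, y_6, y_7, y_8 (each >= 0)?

Stars and bars with 33 stars and 7 bars:
C(33+8-1, 8-1) = C(40,7).

Final answer: C(40,7) = 18643560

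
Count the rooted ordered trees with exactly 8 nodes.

This is a standard Catalan-number count: the answer is C_n. Here n = 8 - 1 = 7.
C_n = (2n)!/(n!(n+1)!), so C_{7} = 14!/(7! x 8!) = C(14,7)/8 = 3432/8.

Final answer: C_{7} = 429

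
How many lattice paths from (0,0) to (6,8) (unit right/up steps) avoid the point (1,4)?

Total paths to (6,8): C(14,8) = 3003.
Paths through (1,4): C(5,4) x C(9,4) = 630.
Avoiding (1,4): 3003 - 630.

Final answer: 2373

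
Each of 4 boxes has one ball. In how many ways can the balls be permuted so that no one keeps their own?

Derangements satisfy D(n) = (n-1)(D(n-1) + D(n-2)), starting from D(0)=1, D(1)=0.
D(2) = 1 x (0 + 1) = 1
D(3) = 2 x (1 + 0) = 2
D(4) = 3 x (D(3) + D(2)) = 3 x (2 + 1)

Final answer: D(4) = 9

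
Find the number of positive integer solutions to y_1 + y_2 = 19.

Substitute y'_i = y_i - 1 (so y'_i >= 0). Then sum y'_i = 19 - 2 = 17.
Stars and bars: C(17+2-1, 2-1) = C(18,1).

Final answer: C(18,1) = 18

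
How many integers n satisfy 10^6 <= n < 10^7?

First digit: 9 choices (1-9). Each of the remaining 6 digits: 10 choices.
Total: 9 x 10^6.

Final answer: 9000000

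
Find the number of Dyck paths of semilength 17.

Total monotonic paths to (17,17): C(34,17) = 2333606220.
By the reflection principle, paths that go above the diagonal number C(34,18) = 2203961430.
Valid Dyck paths: 2333606220 - 2203961430.
(This is the Catalan number C_{17}.)

Final answer: C_{17} = 129644790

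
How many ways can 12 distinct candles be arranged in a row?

The number of ways to arrange 12 distinct objects is 12!.

Final answer: 12! = 479001600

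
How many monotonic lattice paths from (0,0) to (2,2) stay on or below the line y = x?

Total monotonic paths to (2,2): C(4,2) = 6.
A path is bad iff it touches y = x + 1; reflecting its initial segment maps bad paths bijectively onto all paths to (1,3), of which there are C(4,3) = 4.
Valid Dyck paths: 6 - 4.
(Check: C(4,2) - C(4,3) = C(4,2)/3, the Catalan number C_{2}.)

Final answer: C_{2} = 2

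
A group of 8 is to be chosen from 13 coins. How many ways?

C(13,8) = 13!/(8! x (13-8)!).

Final answer: C(13,8) = 1287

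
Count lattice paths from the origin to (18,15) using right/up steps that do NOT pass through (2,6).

Total paths to (18,15): C(33,15) = 1037158320.
Paths through (2,6): C(8,6) x C(25,9) = 57203300.
Avoiding (2,6): 1037158320 - 57203300.

Final answer: 979955020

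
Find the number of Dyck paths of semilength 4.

Total monotonic paths to (4,4): C(8,4) = 70.
By the reflection principle, paths that go above the diagonal number C(8,5) = 56.
Valid Dyck paths: 70 - 56.
(Check: C(8,4) - C(8,5) = C(8,4)/5, the Catalan number C_{4}.)

Final answer: C_{4} = 14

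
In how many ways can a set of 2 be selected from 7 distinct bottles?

C(7,2) = 7!/(2! x (7-2)!).

Final answer: C(7,2) = 21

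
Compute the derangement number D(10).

Use the recurrence D(n) = (n-1)(D(n-1) + D(n-2)) with D(0)=1, D(1)=0.
Building up: D(2)=1, D(3)=2, D(4)=9, D(5)=44, D(6)=265, D(7)=1854, D(8)=14833, D(9)=133496.
D(10) = 9 x (D(9) + D(8)) = 9 x (133496 + 14833).

Final answer: D(10) = 1334961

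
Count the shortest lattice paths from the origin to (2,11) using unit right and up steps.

Each path has 2 right steps and 11 up steps in some order (13 steps total).
Choose which 11 of the 13 steps are up: C(13,11).

Final answer: C(13,11) = 78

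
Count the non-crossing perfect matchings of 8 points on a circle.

This is counted by the nth Catalan number C_n. Here n = 8/2 = 4.
C_n = C(2n,n)/(n+1), so C_{4} = C(8,4)/5 = 70/5.

Final answer: C_{4} = 14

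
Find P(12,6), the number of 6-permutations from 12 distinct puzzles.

P(12,6) = 12!/(12-6)! = 12!/6!.

Final answer: P(12,6) = 665280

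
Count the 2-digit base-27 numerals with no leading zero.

Leading digit: 26 options (nonzero). Other 1 digit(s): 27 options each.
Total: 26 x 27^1.

Final answer: 702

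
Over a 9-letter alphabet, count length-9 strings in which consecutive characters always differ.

Let g(n) count such strings. g(1) = 9, and each valid string of length n-1 extends in 8 ways (any symbol but the last), so g(n) = 8 g(n-1).
Total: g(9) = 9 x 8^8.

Final answer: 9 x 8^{8} = 150994944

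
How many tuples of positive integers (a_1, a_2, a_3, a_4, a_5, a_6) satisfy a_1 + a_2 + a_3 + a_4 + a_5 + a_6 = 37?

Substitute a'_i = a_i - 1 (so a'_i >= 0). Then sum a'_i = 37 - 6 = 31.
Stars and bars: C(31+6-1, 6-1) = C(36,5).

Final answer: C(36,5) = 376992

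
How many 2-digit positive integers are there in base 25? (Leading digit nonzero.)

In base 25, the leading digit has 24 choices (1..24); each of the remaining 1 digits has 25 choices.
Total: 24 x 25^1.

Final answer: 600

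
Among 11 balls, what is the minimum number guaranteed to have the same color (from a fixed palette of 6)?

There are 6 possible values for color (from a fixed palette of 6). With 11 balls and 6 categories, by pigeonhole: ceiling(11/6).

Final answer: 2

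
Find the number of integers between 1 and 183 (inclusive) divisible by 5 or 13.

Multiples of 5: 36. Multiples of 13: 14. Of both (lcm=65): 2.
By inclusion-exclusion: 36 + 14 - 2.

Final answer: 48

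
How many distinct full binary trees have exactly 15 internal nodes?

This is counted by the nth Catalan number C_n. Here n = 15.
C_n = (2n)!/(n!(n+1)!), so C_{15} = 30!/(15! x 16!) = C(30,15)/16 = 155117520/16.

Final answer: C_{15} = 9694845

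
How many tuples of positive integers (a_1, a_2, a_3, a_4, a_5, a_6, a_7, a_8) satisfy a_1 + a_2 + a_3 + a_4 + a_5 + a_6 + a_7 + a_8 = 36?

Substitute a'_i = a_i - 1 (so a'_i >= 0). Then sum a'_i = 36 - 8 = 28.
Stars and bars: C(28+8-1, 8-1) = C(35,7).

Final answer: C(35,7) = 6724520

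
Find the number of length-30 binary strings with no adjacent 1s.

A valid string ends in 0 (append to any length-(n-1) valid string) or in 01 (append to any length-(n-2) valid string), so a(n) = a(n-1) + a(n-2) with a(1)=2, a(2)=3.
Computing successive values: a(1)=2, a(2)=3, a(3)=5, a(4)=8, a(5)=13, a(6)=21, a(7)=34, a(8)=55, a(9)=89, a(10)=144, a(11)=233, a(12)=377, a(13)=610, a(14)=987, a(15)=1597, a(16)=2584, a(17)=4181, a(18)=6765, a(19)=10946, a(20)=17711, a(21)=28657, a(22)=46368, a(23)=75025, a(24)=121393, a(25)=196418, a(26)=317811, a(27)=514229, a(28)=832040, a(29)=1346269, a(30)=2178309.

Final answer: 2178309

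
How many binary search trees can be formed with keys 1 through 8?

This is a standard Catalan-number count: the answer is C_n. Here n = 8.
Using C_0 = 1 and C_(k+1) = C_k x 2(2k+1)/(k+2), build up term by term: C_1=1, C_2=2, C_3=5, C_4=14, C_5=42, C_6=132, C_7=429, C_8=1430.

Final answer: C_{8} = 1430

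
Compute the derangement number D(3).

Use the recurrence D(n) = (n-1)(D(n-1) + D(n-2)) with D(0)=1, D(1)=0.
Building up: D(2)=1.
D(3) = 2 x (D(2) + D(1)) = 2 x (1 + 0).

Final answer: D(3) = 2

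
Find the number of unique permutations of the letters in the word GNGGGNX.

Letters (G:4, N:2, X:1). Total letters: 7.
Permutations = 7!/(4! x 2!).

Final answer: 105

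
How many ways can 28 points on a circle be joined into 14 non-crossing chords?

This is a standard Catalan-number count: the answer is C_n. Here n = 28/2 = 14.
C_n = (2n)!/(n!(n+1)!), so C_{14} = 28!/(14! x 15!) = C(28,14)/15 = 40116600/15.

Final answer: C_{14} = 2674440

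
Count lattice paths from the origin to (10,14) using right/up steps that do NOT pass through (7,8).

Total paths to (10,14): C(24,14) = 1961256.
Paths through (7,8): C(15,8) x C(9,6) = 540540.
Avoiding (7,8): 1961256 - 540540.

Final answer: 1420716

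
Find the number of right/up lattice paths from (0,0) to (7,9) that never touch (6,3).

Total paths to (7,9): C(16,9) = 11440.
Paths through (6,3): C(9,3) x C(7,6) = 588.
Avoiding (6,3): 11440 - 588.

Final answer: 10852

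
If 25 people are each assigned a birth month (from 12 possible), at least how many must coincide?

There are 12 possible values for birth month. With 25 people and 12 categories, by pigeonhole: ceiling(25/12).

Final answer: 3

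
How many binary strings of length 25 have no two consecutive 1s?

Classify by the final bit: ...0 gives a(n-1) strings, ...01 gives a(n-2) strings. Thus a(n) = a(n-1) + a(n-2) with a(1)=2, a(2)=3.
Building up term by term: a(1)=2, a(2)=3, a(3)=5, a(4)=8, a(5)=13, a(6)=21, a(7)=34, a(8)=55, a(9)=89, a(10)=144, a(11)=233, a(12)=377, a(13)=610, a(14)=987, a(15)=1597, a(16)=2584, a(17)=4181, a(18)=6765, a(19)=10946, a(20)=17711, a(21)=28657, a(22)=46368, a(23)=75025, a(24)=121393, a(25)=196418.

Final answer: 196418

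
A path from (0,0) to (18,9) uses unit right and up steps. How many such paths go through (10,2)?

Paths (0,0)->(10,2): C(12,2) = 66.
Paths (10,2)->(18,9): C(15,7) = 6435.
By multiplication principle: 66 x 6435.

Final answer: 424710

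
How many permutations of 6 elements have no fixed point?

Derangements satisfy D(n) = (n-1)(D(n-1) + D(n-2)), starting from D(0)=1, D(1)=0.
D(2) = 1 x (0 + 1) = 1
D(3) = 2 x (1 + 0) = 2
D(4) = 3 x (2 + 1) = 9
D(5) = 4 x (9 + 2) = 44
D(6) = 5 x (D(5) + D(4)) = 5 x (44 + 9)

Final answer: D(6) = 265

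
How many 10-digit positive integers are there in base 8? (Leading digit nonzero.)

Leading digit: 7 options (nonzero). Other 9 digit(s): 8 options each.
Total: 7 x 8^9.

Final answer: 939524096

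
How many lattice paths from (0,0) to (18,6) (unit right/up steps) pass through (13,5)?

Paths (0,0)->(13,5): C(18,5) = 8568.
Paths (13,5)->(18,6): C(6,1) = 6.
By multiplication principle: 8568 x 6.

Final answer: 51408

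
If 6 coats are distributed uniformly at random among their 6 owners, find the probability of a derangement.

Use the recurrence D(n) = (n-1)(D(n-1) + D(n-2)) with D(0)=1, D(1)=0.
Building up: D(2)=1, D(3)=2, D(4)=9, D(5)=44, D(6)=265.
Total arrangements: 6! = 720.
Probability = D(6)/6! = 53/144.

Final answer: D(6)/6! = 265/720 = 0.368056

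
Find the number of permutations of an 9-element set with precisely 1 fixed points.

Choose which 1 elements are fixed: C(9,1) = 9.
Derange the remaining 8 using D(j) = (j-1)(D(j-1) + D(j-2)), D(0)=1, D(1)=0: D(2)=1, D(3)=2, D(4)=9, D(5)=44, D(6)=265, D(7)=1854, D(8)=14833.
Total: 9 x 14833.

Final answer: C(9,1) D(8) = 133497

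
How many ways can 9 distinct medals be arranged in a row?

The number of ways to arrange 9 distinct objects is 9!.

Final answer: 9! = 362880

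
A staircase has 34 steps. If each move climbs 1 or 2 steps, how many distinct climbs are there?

Condition on the final move: it is a 1-step (f(n-1) ways to get there) or a 2-step (f(n-2) ways), so f(n) = f(n-1) + f(n-2), with f(1)=1, f(2)=2.
Iterating the recurrence: f(1)=1, f(2)=2, f(3)=3, f(4)=5, f(5)=8, f(6)=13, f(7)=21, f(8)=34, f(9)=55, f(10)=89, f(11)=144, f(12)=233, f(13)=377, f(14)=610, f(15)=987, f(16)=1597, f(17)=2584, f(18)=4181, f(19)=6765, f(20)=10946, f(21)=17711, f(22)=28657, f(23)=46368, f(24)=75025, f(25)=121393, f(26)=196418, f(27)=317811, f(28)=514229, f(29)=832040, f(30)=1346269, f(31)=2178309, f(32)=3524578, f(33)=5702887, f(34)=9227465.

Final answer: 9227465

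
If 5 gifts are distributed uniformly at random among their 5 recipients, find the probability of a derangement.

Use the recurrence D(n) = (n-1)(D(n-1) + D(n-2)) with D(0)=1, D(1)=0.
Building up: D(2)=1, D(3)=2, D(4)=9, D(5)=44.
Total arrangements: 5! = 120.
Probability = D(5)/5! = 11/30.

Final answer: D(5)/5! = 44/120 = 0.366667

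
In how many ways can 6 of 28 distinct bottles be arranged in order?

P(28,6) = 28!/(28-6)! = 28!/22!.

Final answer: P(28,6) = 271252800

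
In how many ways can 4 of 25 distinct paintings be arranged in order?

P(25,4) = 25!/(25-4)! = 25!/21!.

Final answer: P(25,4) = 303600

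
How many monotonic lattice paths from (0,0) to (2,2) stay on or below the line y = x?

Total monotonic paths to (2,2): C(4,2) = 6.
A path is bad iff it touches y = x + 1; reflecting its initial segment maps bad paths bijectively onto all paths to (1,3), of which there are C(4,3) = 4.
Valid Dyck paths: 6 - 4.
(Check: C(4,2) - C(4,3) = C(4,2)/3, the Catalan number C_{2}.)

Final answer: C_{2} = 2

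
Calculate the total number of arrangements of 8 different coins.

The number of ways to arrange 8 distinct objects is 8!.

Final answer: 8! = 40320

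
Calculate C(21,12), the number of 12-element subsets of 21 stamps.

C(21,12) = 21!/(12! x 9!).

Final answer: \binom{21}{12} = 293930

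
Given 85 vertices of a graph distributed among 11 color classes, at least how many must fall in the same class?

By pigeonhole with 85 objects and 11 categories: ceiling(85/11).

Final answer: 8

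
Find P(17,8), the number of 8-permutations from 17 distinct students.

P(17,8) = 17!/(17-8)! = 17!/9!.

Final answer: P(17,8) = 980179200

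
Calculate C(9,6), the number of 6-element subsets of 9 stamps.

C(9,6) = 9!/(6! x (9-6)!).

Final answer: C(9,6) = 84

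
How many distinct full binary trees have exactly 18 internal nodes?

This is counted by the nth Catalan number C_n. Here n = 18.
C_n = C(2n,n) - C(2n,n+1), so C_{18} = C(36,18) - C(36,19) = 9075135300 - 8597496600.

Final answer: C_{18} = 477638700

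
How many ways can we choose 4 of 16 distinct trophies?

C(16,4) = 16!/(4! x 12!).

Final answer: \binom{16}{4} = 1820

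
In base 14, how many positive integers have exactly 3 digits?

In base 14, the leading digit has 13 choices (1..13); each of the remaining 2 digits has 14 choices.
Total: 13 x 14^2.

Final answer: 2548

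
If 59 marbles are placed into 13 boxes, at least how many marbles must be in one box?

By the pigeonhole principle: ceiling(59/13).

Final answer: 5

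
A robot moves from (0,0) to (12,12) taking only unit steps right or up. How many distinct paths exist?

Each path has 12 right steps and 12 up steps in some order (24 steps total).
Choose which 12 of the 24 steps are up: C(24,12).

Final answer: C(24,12) = 2704156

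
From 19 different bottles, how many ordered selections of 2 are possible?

P(19,2) = 19!/(19-2)! = 19!/17!.

Final answer: P(19,2) = 342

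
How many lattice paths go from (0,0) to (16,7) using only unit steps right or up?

Each path has 16 right steps and 7 up steps in some order (23 steps total).
Choose which 7 of the 23 steps are up: C(23,7).

Final answer: C(23,7) = 245157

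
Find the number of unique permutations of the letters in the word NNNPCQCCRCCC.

Letters (C:6, N:3, P:1, Q:1, R:1). Total letters: 12.
Permutations = 12!/(6! x 3!).

Final answer: 110880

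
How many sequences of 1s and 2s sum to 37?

Let f(n) count the ways. The last step is size 1 or 2, so f(n) = f(n-1) + f(n-2) with f(1)=1, f(2)=2.
Building up term by term: f(1)=1, f(2)=2, f(3)=3, f(4)=5, f(5)=8, f(6)=13, f(7)=21, f(8)=34, f(9)=55, f(10)=89, f(11)=144, f(12)=233, f(13)=377, f(14)=610, f(15)=987, f(16)=1597, f(17)=2584, f(18)=4181, f(19)=6765, f(20)=10946, f(21)=17711, f(22)=28657, f(23)=46368, f(24)=75025, f(25)=121393, f(26)=196418, f(27)=317811, f(28)=514229, f(29)=832040, f(30)=1346269, f(31)=2178309, f(32)=3524578, f(33)=5702887, f(34)=9227465, f(35)=14930352, f(36)=24157817, f(37)=39088169.

Final answer: 39088169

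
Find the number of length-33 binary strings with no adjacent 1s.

A valid string ends in 0 (append to any length-(n-1) valid string) or in 01 (append to any length-(n-2) valid string), so a(n) = a(n-1) + a(n-2) with a(1)=2, a(2)=3.
Building up term by term: a(1)=2, a(2)=3, a(3)=5, a(4)=8, a(5)=13, a(6)=21, a(7)=34, a(8)=55, a(9)=89, a(10)=144, a(11)=233, a(12)=377, a(13)=610, a(14)=987, a(15)=1597, a(16)=2584, a(17)=4181, a(18)=6765, a(19)=10946, a(20)=17711, a(21)=28657, a(22)=46368, a(23)=75025, a(24)=121393, a(25)=196418, a(26)=317811, a(27)=514229, a(28)=832040, a(29)=1346269, a(30)=2178309, a(31)=3524578, a(32)=5702887, a(33)=9227465.

Final answer: 9227465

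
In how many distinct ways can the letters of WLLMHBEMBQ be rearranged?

Letters (B:2, E:1, H:1, L:2, M:2, Q:1, W:1). Total letters: 10.
Permutations = 10!/(2! x 2! x 2!).

Final answer: 453600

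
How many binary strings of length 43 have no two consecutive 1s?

Classify by the final bit: ...0 gives a(n-1) strings, ...01 gives a(n-2) strings. Thus a(n) = a(n-1) + a(n-2) with a(1)=2, a(2)=3.
Building up term by term: a(1)=2, a(2)=3, a(3)=5, a(4)=8, a(5)=13, a(6)=21, a(7)=34, a(8)=55, a(9)=89, a(10)=144, a(11)=233, a(12)=377, a(13)=610, a(14)=987, a(15)=1597, a(16)=2584, a(17)=4181, a(18)=6765, a(19)=10946, a(20)=17711, a(21)=28657, a(22)=46368, a(23)=75025, a(24)=121393, a(25)=196418, a(26)=317811, a(27)=514229, a(28)=832040, a(29)=1346269, a(30)=2178309, a(31)=3524578, a(32)=5702887, a(33)=9227465, a(34)=14930352, a(35)=24157817, a(36)=39088169, a(37)=63245986, a(38)=102334155, a(39)=165580141, a(40)=267914296, a(41)=433494437, a(42)=701408733, a(43)=1134903170.

Final answer: 1134903170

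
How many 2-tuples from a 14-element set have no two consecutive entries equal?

First character: 14 choices. Each subsequent: 13 choices (must differ from the previous one).
Total: 14 x 13^1.

Final answer: 14 x 13^{1} = 182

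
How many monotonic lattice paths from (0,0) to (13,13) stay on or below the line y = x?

Total monotonic paths to (13,13): C(26,13) = 10400600.
Reflecting each bad path at its first crossing gives a bijection with paths to (12,14): C(26,14) = 9657700.
Valid Dyck paths: 10400600 - 9657700.
(Check: C(26,13) - C(26,14) = C(26,13)/14, the Catalan number C_{13}.)

Final answer: C_{13} = 742900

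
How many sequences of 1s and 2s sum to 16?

Let f(n) be the number of climbs. Removing the last move (1 or 2 steps) gives f(n) = f(n-1) + f(n-2); base cases f(1)=1, f(2)=2.
Iterating the recurrence: f(1)=1, f(2)=2, f(3)=3, f(4)=5, f(5)=8, f(6)=13, f(7)=21, f(8)=34, f(9)=55, f(10)=89, f(11)=144, f(12)=233, f(13)=377, f(14)=610, f(15)=987, f(16)=1597.

Final answer: 1597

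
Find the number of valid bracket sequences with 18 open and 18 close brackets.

This is a standard Catalan-number count: the answer is C_n. Here n = 18 (pairs).
C_n = C(2n,n) - C(2n,n+1), so C_{18} = C(36,18) - C(36,19) = 9075135300 - 8597496600.

Final answer: C_{18} = 477638700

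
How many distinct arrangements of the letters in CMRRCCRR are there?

Letters (C:3, M:1, R:4). Total letters: 8.
Permutations = 8!/(4! x 3!).

Final answer: 280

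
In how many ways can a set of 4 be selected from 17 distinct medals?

C(17,4) = 17!/(4! x 13!).

Final answer: \binom{17}{4} = 2380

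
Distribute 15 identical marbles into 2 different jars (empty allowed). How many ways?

Stars and bars: C(n+k-1, k-1) = C(16,1).

Final answer: C(16,1) = 16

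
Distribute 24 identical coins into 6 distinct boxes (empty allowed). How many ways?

Stars and bars: C(n+k-1, k-1) = C(29,5).

Final answer: C(29,5) = 118755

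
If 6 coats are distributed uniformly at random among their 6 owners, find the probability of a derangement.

D(n) = (n-1)(D(n-1) + D(n-2)), D(0)=1, D(1)=0.
Building up: D(2)=1, D(3)=2, D(4)=9, D(5)=44, D(6)=265.
Total arrangements: 6! = 720.
Probability = D(6)/6! = 53/144.

Final answer: D(6)/6! = 265/720 = 0.368056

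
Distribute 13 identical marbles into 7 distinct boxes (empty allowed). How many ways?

Stars and bars: C(n+k-1, k-1) = C(19,6).

Final answer: C(19,6) = 27132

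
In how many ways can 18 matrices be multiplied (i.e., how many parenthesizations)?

This is a standard Catalan-number count: the answer is C_n. Here n = 18 - 1 = 17.
C_n = C(2n,n)/(n+1), so C_{17} = C(34,17)/18 = 2333606220/18.

Final answer: C_{17} = 129644790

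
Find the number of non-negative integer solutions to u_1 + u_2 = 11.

Stars and bars with 11 stars and 1 bars:
C(11+2-1, 2-1) = C(12,1).

Final answer: C(12,1) = 12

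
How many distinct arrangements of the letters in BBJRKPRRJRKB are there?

Letters (B:3, J:2, K:2, P:1, R:4). Total letters: 12.
Permutations = 12!/(4! x 3! x 2! x 2!).

Final answer: 831600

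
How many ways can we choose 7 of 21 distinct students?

C(21,7) = 21!/(7! x 14!).

Final answer: \binom{21}{7} = 116280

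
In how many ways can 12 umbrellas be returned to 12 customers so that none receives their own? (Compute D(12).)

D(n) = (n-1)(D(n-1) + D(n-2)), D(0)=1, D(1)=0.
D(2) = 1 x (0 + 1) = 1
D(3) = 2 x (1 + 0) = 2
D(4) = 3 x (2 + 1) = 9
D(5) = 4 x (9 + 2) = 44
D(6) = 5 x (44 + 9) = 265
D(7) = 6 x (265 + 44) = 1854
D(8) = 7 x (1854 + 265) = 14833
D(9) = 8 x (14833 + 1854) = 133496
D(10) = 9 x (133496 + 14833) = 1334961
D(11) = 10 x (1334961 + 133496) = 14684570
D(12) = 11 x (D(11) + D(10)) = 11 x (14684570 + 1334961)

Final answer: D(12) = 176214841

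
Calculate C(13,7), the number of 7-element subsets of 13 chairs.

C(13,7) = 13!/(7! x (13-7)!).

Final answer: C(13,7) = 1716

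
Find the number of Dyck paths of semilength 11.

Total monotonic paths to (11,11): C(22,11) = 705432.
Reflecting each bad path at its first crossing gives a bijection with paths to (10,12): C(22,12) = 646646.
Valid Dyck paths: 705432 - 646646.
(These counts are the Catalan numbers.)

Final answer: C_{11} = 58786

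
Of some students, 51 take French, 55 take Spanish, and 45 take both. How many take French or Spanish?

|A union B| = |A| + |B| - |A intersect B| = 51 + 55 - 45.

Final answer: 61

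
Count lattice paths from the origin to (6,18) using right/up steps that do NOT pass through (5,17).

Total paths to (6,18): C(24,18) = 134596.
Paths through (5,17): C(22,17) x C(2,1) = 52668.
Avoiding (5,17): 134596 - 52668.

Final answer: 81928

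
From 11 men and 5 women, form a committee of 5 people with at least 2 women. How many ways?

Sum over valid woman counts:
C(5,2)C(11,3) = 1650
C(5,3)C(11,2) = 550
C(5,4)C(11,1) = 55
C(5,5)C(11,0) = 1
Total: 1650 + 550 + 55 + 1.

Final answer: 2256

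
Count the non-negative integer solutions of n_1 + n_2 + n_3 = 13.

Stars and bars with 13 stars and 2 bars:
C(13+3-1, 3-1) = C(15,2).

Final answer: C(15,2) = 105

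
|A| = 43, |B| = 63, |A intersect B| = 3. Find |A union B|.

|A union B| = |A| + |B| - |A intersect B| = 43 + 63 - 3.

Final answer: 103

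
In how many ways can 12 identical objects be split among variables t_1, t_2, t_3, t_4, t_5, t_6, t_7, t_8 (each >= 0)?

Stars and bars with 12 stars and 7 bars:
C(12+8-1, 8-1) = C(19,7).

Final answer: C(19,7) = 50388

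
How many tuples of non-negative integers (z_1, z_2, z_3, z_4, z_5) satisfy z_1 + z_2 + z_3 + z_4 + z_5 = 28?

Stars and bars with 28 stars and 4 bars:
C(28+5-1, 5-1) = C(32,4).

Final answer: C(32,4) = 35960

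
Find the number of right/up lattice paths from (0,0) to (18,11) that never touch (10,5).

Total paths to (18,11): C(29,11) = 34597290.
Paths through (10,5): C(15,5) x C(14,6) = 9018009.
Avoiding (10,5): 34597290 - 9018009.

Final answer: 25579281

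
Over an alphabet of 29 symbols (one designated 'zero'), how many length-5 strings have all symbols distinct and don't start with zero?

The leading digit has 28 choices (anything but zero); the next has 28 (anything but the first), then 27, and so on, one fewer each time.
Total: 28 x 28 x 27 x 26 x 25.

Final answer: 13759200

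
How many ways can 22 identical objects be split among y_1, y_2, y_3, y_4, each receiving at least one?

Substitute y'_i = y_i - 1 (so y'_i >= 0). Then sum y'_i = 22 - 4 = 18.
Stars and bars: C(18+4-1, 4-1) = C(21,3).

Final answer: C(21,3) = 1330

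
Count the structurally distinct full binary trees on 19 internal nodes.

This is counted by the nth Catalan number C_n. Here n = 19.
C_n = C(2n,n) - C(2n,n+1), so C_{19} = C(38,19) - C(38,20) = 35345263800 - 33578000610.

Final answer: C_{19} = 1767263190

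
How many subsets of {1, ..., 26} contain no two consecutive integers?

Condition on whether n belongs to the subset: if not, any valid subset of {1, ..., n-1} works (a(n-1)); if so, n-1 is excluded and the rest is a valid subset of {1, ..., n-2} (a(n-2)). Hence a(n) = a(n-1) + a(n-2), a(1)=2, a(2)=3.
Building up term by term: a(1)=2, a(2)=3, a(3)=5, a(4)=8, a(5)=13, a(6)=21, a(7)=34, a(8)=55, a(9)=89, a(10)=144, a(11)=233, a(12)=377, a(13)=610, a(14)=987, a(15)=1597, a(16)=2584, a(17)=4181, a(18)=6765, a(19)=10946, a(20)=17711, a(21)=28657, a(22)=46368, a(23)=75025, a(24)=121393, a(25)=196418, a(26)=317811.

Final answer: 317811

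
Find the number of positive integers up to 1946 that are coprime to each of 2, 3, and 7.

|div by 2|=973, |div by 3|=648, |div by 7|=278.
|div by 2&3|=324, |div by 2&7|=139, |div by 3&7|=92, |div by all|=46.
By inclusion-exclusion, divisible by at least one: 973+648+278-324-139-92+46 = 1390.
Not divisible by any: 1946 - 1390.

Final answer: 556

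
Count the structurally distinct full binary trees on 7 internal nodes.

This is a standard Catalan-number count: the answer is C_n. Here n = 7.
C_n = C(2n,n)/(n+1), so C_{7} = C(14,7)/8 = 3432/8.

Final answer: C_{7} = 429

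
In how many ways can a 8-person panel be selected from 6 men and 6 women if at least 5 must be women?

Sum over valid woman counts:
C(6,5)C(6,3) = 120
C(6,6)C(6,2) = 15
Total: 120 + 15.

Final answer: 135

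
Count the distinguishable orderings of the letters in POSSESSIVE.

Letters (E:2, I:1, O:1, P:1, S:4, V:1). Total letters: 10.
Permutations = 10!/(4! x 2!).

Final answer: 75600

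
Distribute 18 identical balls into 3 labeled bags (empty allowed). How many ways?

Stars and bars: C(n+k-1, k-1) = C(20,2).

Final answer: C(20,2) = 190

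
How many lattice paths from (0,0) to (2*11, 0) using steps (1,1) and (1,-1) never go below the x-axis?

Total monotonic paths to (11,11): C(22,11) = 705432.
A path is bad iff it touches y = x + 1; reflecting its initial segment maps bad paths bijectively onto all paths to (10,12), of which there are C(22,12) = 646646.
Valid Dyck paths: 705432 - 646646.
(These counts are the Catalan numbers.)

Final answer: C_{11} = 58786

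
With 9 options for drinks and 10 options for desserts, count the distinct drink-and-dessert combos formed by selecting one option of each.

By the multiplication principle: 9 x 10.

Final answer: 90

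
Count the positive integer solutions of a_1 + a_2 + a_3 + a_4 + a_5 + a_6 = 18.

Substitute a'_i = a_i - 1 (so a'_i >= 0). Then sum a'_i = 18 - 6 = 12.
Stars and bars: C(12+6-1, 6-1) = C(17,5).

Final answer: C(17,5) = 6188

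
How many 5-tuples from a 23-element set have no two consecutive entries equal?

First character: 23 choices. Each subsequent: 22 choices (must differ from the previous one).
Total: 23 x 22^4.

Final answer: 23 x 22^{4} = 5387888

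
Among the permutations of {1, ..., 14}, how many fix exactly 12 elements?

Choose which 12 elements are fixed: C(14,12) = 91.
Derange the remaining 2 using D(j) = (j-1)(D(j-1) + D(j-2)), D(0)=1, D(1)=0: D(2)=1.
Total: 91 x 1.

Final answer: C(14,12) D(2) = 91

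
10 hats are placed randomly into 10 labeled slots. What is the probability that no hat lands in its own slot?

Use the recurrence D(n) = (n-1)(D(n-1) + D(n-2)) with D(0)=1, D(1)=0.
Building up: D(2)=1, D(3)=2, D(4)=9, D(5)=44, D(6)=265, D(7)=1854, D(8)=14833, D(9)=133496, D(10)=1334961.
Total arrangements: 10! = 3628800.
Probability = D(10)/10! = 16481/44800.

Final answer: D(10)/10! = 1334961/3628800 = 0.367879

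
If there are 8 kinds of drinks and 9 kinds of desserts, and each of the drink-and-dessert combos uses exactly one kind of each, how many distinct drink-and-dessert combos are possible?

By the multiplication principle: 8 x 9.

Final answer: 72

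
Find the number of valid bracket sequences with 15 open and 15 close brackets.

This is a standard Catalan-number count: the answer is C_n. Here n = 15 (pairs).
C_n = C(2n,n)/(n+1), so C_{15} = C(30,15)/16 = 155117520/16.

Final answer: C_{15} = 9694845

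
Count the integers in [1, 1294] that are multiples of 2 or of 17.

Multiples of 2: 647. Multiples of 17: 76. Of both (lcm=34): 38.
By inclusion-exclusion: 647 + 76 - 38.

Final answer: 685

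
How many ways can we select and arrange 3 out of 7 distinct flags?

P(7,3) = 7!/(7-3)! = 7!/4!.

Final answer: P(7,3) = 210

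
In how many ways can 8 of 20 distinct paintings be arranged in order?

P(20,8) = 20!/(20-8)! = 20!/12!.

Final answer: P(20,8) = 5079110400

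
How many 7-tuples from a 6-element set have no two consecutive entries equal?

Let g(n) count such strings. g(1) = 6, and each valid string of length n-1 extends in 5 ways (any symbol but the last), so g(n) = 5 g(n-1).
Total: g(7) = 6 x 5^6.

Final answer: 6 x 5^{6} = 93750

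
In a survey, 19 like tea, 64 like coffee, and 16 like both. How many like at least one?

|A union B| = |A| + |B| - |A intersect B| = 19 + 64 - 16.

Final answer: 67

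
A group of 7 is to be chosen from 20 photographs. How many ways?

C(20,7) = 20!/(7! x (20-7)!).

Final answer: C(20,7) = 77520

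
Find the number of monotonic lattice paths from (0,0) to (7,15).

Each path has 7 right steps and 15 up steps in some order (22 steps total).
Choose which 15 of the 22 steps are up: C(22,15).

Final answer: C(22,15) = 170544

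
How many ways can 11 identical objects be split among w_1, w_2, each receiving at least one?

Substitute w'_i = w_i - 1 (so w'_i >= 0). Then sum w'_i = 11 - 2 = 9.
Stars and bars: C(9+2-1, 2-1) = C(10,1).

Final answer: C(10,1) = 10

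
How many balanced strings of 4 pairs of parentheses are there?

This is a standard Catalan-number count: the answer is C_n. Here n = 4 (pairs).
C_n = (2n)!/(n!(n+1)!), so C_{4} = 8!/(4! x 5!) = C(8,4)/5 = 70/5.

Final answer: C_{4} = 14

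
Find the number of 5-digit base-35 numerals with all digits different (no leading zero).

The leading digit has 34 choices (anything but zero); the next has 34 (anything but the first), then 33, and so on, one fewer each time.
Total: 34 x 34 x 33 x 32 x 31.

Final answer: 37842816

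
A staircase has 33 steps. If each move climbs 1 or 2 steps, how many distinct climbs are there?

Let f(n) be the number of climbs. Removing the last move (1 or 2 steps) gives f(n) = f(n-1) + f(n-2); base cases f(1)=1, f(2)=2.
Building up term by term: f(1)=1, f(2)=2, f(3)=3, f(4)=5, f(5)=8, f(6)=13, f(7)=21, f(8)=34, f(9)=55, f(10)=89, f(11)=144, f(12)=233, f(13)=377, f(14)=610, f(15)=987, f(16)=1597, f(17)=2584, f(18)=4181, f(19)=6765, f(20)=10946, f(21)=17711, f(22)=28657, f(23)=46368, f(24)=75025, f(25)=121393, f(26)=196418, f(27)=317811, f(28)=514229, f(29)=832040, f(30)=1346269, f(31)=2178309, f(32)=3524578, f(33)=5702887.

Final answer: 5702887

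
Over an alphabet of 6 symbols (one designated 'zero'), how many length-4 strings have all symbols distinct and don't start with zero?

The leading digit has 5 choices (anything but zero); the next has 5 (anything but the first), then 4, and so on, one fewer each time.
Total: 5 x 5 x 4 x 3.

Final answer: 300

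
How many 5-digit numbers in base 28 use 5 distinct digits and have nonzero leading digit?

First digit: 27 (nonzero). Second: 27 (not first). Third: 26, etc.
Total: 27 x 27 x 26 x 25 x 24.

Final answer: 11372400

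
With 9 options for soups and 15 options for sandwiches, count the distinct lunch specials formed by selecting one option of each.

By the multiplication principle: 9 x 15.

Final answer: 135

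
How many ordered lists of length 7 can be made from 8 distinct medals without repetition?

P(8,7) = 8!/(8-7)! = 8!/1!.

Final answer: P(8,7) = 40320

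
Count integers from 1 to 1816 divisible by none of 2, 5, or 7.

|div by 2|=908, |div by 5|=363, |div by 7|=259.
|div by 2&5|=181, |div by 2&7|=129, |div by 5&7|=51, |div by all|=25.
By inclusion-exclusion, divisible by at least one: 908+363+259-181-129-51+25 = 1194.
Not divisible by any: 1816 - 1194.

Final answer: 622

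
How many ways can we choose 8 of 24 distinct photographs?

C(24,8) = 24!/(8! x (24-8)!).

Final answer: C(24,8) = 735471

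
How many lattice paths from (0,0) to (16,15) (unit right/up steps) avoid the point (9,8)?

Total paths to (16,15): C(31,15) = 300540195.
Paths through (9,8): C(17,8) x C(14,7) = 83431920.
Avoiding (9,8): 300540195 - 83431920.

Final answer: 217108275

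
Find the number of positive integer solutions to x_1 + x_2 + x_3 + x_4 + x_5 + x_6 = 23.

Substitute x'_i = x_i - 1 (so x'_i >= 0). Then sum x'_i = 23 - 6 = 17.
Stars and bars: C(17+6-1, 6-1) = C(22,5).

Final answer: C(22,5) = 26334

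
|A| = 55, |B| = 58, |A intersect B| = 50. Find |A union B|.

|A union B| = |A| + |B| - |A intersect B| = 55 + 58 - 50.

Final answer: 63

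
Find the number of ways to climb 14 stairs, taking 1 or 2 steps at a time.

Let f(n) count the ways. The last step is size 1 or 2, so f(n) = f(n-1) + f(n-2) with f(1)=1, f(2)=2.
Computing successive values: f(1)=1, f(2)=2, f(3)=3, f(4)=5, f(5)=8, f(6)=13, f(7)=21, f(8)=34, f(9)=55, f(10)=89, f(11)=144, f(12)=233, f(13)=377, f(14)=610.

Final answer: 610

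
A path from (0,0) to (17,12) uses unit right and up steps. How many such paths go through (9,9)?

Paths (0,0)->(9,9): C(18,9) = 48620.
Paths (9,9)->(17,12): C(11,3) = 165.
By multiplication principle: 48620 x 165.

Final answer: 8022300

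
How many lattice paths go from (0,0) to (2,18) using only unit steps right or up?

Each path has 2 right steps and 18 up steps in some order (20 steps total).
Choose which 18 of the 20 steps are up: C(20,18).

Final answer: C(20,18) = 190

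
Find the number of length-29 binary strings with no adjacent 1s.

Classify by the final bit: ...0 gives a(n-1) strings, ...01 gives a(n-2) strings. Thus a(n) = a(n-1) + a(n-2) with a(1)=2, a(2)=3.
Computing successive values: a(1)=2, a(2)=3, a(3)=5, a(4)=8, a(5)=13, a(6)=21, a(7)=34, a(8)=55, a(9)=89, a(10)=144, a(11)=233, a(12)=377, a(13)=610, a(14)=987, a(15)=1597, a(16)=2584, a(17)=4181, a(18)=6765, a(19)=10946, a(20)=17711, a(21)=28657, a(22)=46368, a(23)=75025, a(24)=121393, a(25)=196418, a(26)=317811, a(27)=514229, a(28)=832040, a(29)=1346269.

Final answer: 1346269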